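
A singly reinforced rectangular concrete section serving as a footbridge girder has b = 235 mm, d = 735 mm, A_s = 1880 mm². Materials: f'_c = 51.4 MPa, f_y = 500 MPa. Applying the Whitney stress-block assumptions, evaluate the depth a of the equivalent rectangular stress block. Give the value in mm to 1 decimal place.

T = A_s f_y = 1880 × 500 = 940000 N = 940 kN.
Setting C = 0.85 f'_c a b equal to T: a = 940000/(0.85 × 51.4 × 235) = 91.6 mm.

a ≈ 91.6 mm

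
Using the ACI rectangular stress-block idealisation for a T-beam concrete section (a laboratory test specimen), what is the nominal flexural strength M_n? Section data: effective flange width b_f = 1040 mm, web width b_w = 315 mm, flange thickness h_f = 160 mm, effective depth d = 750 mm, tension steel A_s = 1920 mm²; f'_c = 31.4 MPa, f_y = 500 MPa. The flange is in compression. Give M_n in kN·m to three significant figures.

Tension: T = A_s f_y = 1920 × 500 = 960000 N.
Try a within the flange: a = T/(0.85 f'_c b_f) = 960000/(0.85 × 31.4 × 1040) = 34.59 mm.
Since a = 34.59 ≤ h_f = 160 mm, the stress block lies entirely in the flange; analyse as a rectangular beam of width b_f.
M_n = T(d − a/2) = 960000 × (750 − 17.295) = 703.40 × 10⁶ N·mm.
M_n = 703.40 kN·m.

M_n ≈ 703 kN·m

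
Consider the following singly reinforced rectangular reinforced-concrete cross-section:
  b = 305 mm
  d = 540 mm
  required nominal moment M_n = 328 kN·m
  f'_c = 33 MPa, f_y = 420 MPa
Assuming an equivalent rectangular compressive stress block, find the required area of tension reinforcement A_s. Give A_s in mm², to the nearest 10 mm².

A_s ≈ 1560 mm²

With M_n = 0.85 f'_c a b (d − a/2), solve the quadratic for a:
a = d − √(d² − 2M_n/(0.85 f'_c b)) = 540 − √(540² − 2 × 328×10⁶/(0.85 × 33 × 305)) = 76.40 mm.
A_s = 0.85 f'_c a b / f_y = 0.85 × 33 × 76.40 × 305 / 420 = 1556.2 mm².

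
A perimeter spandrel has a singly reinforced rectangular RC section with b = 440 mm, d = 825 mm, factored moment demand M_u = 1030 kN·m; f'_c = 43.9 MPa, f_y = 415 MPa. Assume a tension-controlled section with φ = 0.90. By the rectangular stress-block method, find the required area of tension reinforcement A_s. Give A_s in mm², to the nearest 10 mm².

M_n = M_u/φ = 1030/0.90 = 1144.44 kN·m.
With M_n = 0.85 f'_c a b (d − a/2), solve the quadratic for a:
a = d − √(d² − 2M_n/(0.85 f'_c b)) = 825 − √(825² − 2 × 1144.44×10⁶/(0.85 × 43.9 × 440)) = 89.33 mm.
A_s = 0.85 f'_c a b / f_y = 0.85 × 43.9 × 89.33 × 440 / 415 = 3534.2 mm².

A_s ≈ 3530 mm²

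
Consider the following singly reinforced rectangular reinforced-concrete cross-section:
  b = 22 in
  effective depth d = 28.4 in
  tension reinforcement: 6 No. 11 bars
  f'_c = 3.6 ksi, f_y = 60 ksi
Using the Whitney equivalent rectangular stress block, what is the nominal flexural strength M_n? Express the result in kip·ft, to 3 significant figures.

M_n ≈ 1130 kip·ft

A_s = 6 × 1.56 = 9.36 in².
T = A_s f_y = 9.36 × 60 = 561.6 kips.
a = T/(0.85 f'_c b) = 561.6/(0.85 × 3.6 × 22) = 8.342 in.
M_n = T(d − a/2) = 561.6 × (28.4 − 4.171) = 13607.0 kip·in = 13607.0/12 = 1133.92 kip·ft.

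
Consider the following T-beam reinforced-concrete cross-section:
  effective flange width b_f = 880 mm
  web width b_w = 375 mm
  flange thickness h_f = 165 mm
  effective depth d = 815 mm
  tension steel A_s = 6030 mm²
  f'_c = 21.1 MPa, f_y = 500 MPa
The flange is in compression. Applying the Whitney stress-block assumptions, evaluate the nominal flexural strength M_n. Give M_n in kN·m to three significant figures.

M_n ≈ 2160 kN·m

Tension: T = A_s f_y = 6030 × 500 = 3015000 N.
Try a within the flange: a = T/(0.85 f'_c b_f) = 3015000/(0.85 × 21.1 × 880) = 191.03 mm.
a = 191.03 > h_f = 165 mm: the block extends into the web. Split into flange-overhang and web parts.
C_f = 0.85 f'_c (b_f − b_w) h_f = 0.85 × 21.1 × (880 − 375) × 165 = 1494434 N.
Remaining web compression depth: a_w = (T − C_f)/(0.85 f'_c b_w) = (3015000 − 1494434)/(0.85 × 21.1 × 375) = 226.09 mm.
M_n = C_f(d − h_f/2) + (T − C_f)(d − a_w/2) = 1494434 × (815 − 82.5) + 1520566 × (815 − 113.045) = 1094.67 + 1067.37 = 2162.04 × 10⁶ N·mm.
M_n = 2162.04 kN·m.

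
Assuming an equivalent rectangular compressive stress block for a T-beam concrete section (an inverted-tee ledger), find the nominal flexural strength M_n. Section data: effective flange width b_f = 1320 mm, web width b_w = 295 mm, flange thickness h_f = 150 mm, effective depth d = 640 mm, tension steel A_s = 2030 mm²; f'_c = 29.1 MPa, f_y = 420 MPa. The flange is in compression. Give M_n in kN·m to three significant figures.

M_n ≈ 535 kN·m

Tension: T = A_s f_y = 2030 × 420 = 852600 N.
Try a within the flange: a = T/(0.85 f'_c b_f) = 852600/(0.85 × 29.1 × 1320) = 26.11 mm.
Since a = 26.11 ≤ h_f = 150 mm, the stress block lies entirely in the flange; analyse as a rectangular beam of width b_f.
M_n = T(d − a/2) = 852600 × (640 − 13.055) = 534.53 × 10⁶ N·mm.
M_n = 534.53 kN·m.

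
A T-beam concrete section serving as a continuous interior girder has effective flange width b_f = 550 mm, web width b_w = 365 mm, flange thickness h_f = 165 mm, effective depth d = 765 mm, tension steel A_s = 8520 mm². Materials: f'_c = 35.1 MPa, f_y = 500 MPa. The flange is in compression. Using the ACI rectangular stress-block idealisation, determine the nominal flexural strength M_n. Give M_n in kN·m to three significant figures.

M_n ≈ 2670 kN·m

Tension: T = A_s f_y = 8520 × 500 = 4260000 N.
Try a within the flange: a = T/(0.85 f'_c b_f) = 4260000/(0.85 × 35.1 × 550) = 259.61 mm.
a = 259.61 > h_f = 165 mm: the block extends into the web. Split into flange-overhang and web parts.
C_f = 0.85 f'_c (b_f − b_w) h_f = 0.85 × 35.1 × (550 − 365) × 165 = 910713 N.
Remaining web compression depth: a_w = (T − C_f)/(0.85 f'_c b_w) = (4260000 − 910713)/(0.85 × 35.1 × 365) = 307.56 mm.
M_n = C_f(d − h_f/2) + (T − C_f)(d − a_w/2) = 910713 × (765 − 82.5) + 3349287 × (765 − 153.78) = 621.56 + 2047.15 = 2668.71 × 10⁶ N·mm.
M_n = 2668.71 kN·m.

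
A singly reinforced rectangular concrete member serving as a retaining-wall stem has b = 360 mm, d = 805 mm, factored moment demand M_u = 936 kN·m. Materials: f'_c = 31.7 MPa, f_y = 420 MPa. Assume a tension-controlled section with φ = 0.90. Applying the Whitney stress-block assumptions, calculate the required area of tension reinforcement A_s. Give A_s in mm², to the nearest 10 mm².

A_s ≈ 3380 mm²

M_n = M_u/φ = 936/0.90 = 1040 kN·m.
With M_n = 0.85 f'_c a b (d − a/2), solve the quadratic for a:
a = d − √(d² − 2M_n/(0.85 f'_c b)) = 805 − √(805² − 2 × 1040×10⁶/(0.85 × 31.7 × 360)) = 146.52 mm.
A_s = 0.85 f'_c a b / f_y = 0.85 × 31.7 × 146.52 × 360 / 420 = 3384.0 mm².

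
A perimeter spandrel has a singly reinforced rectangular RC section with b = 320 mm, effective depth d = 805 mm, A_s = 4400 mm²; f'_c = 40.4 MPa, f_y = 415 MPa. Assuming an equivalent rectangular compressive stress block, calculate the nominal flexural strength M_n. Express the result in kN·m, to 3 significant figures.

T = A_s f_y = 4400 × 415 = 1826000 N = 1826 kN.
From C = T: a = T/(0.85 f'_c b) = 1826000/(0.85 × 40.4 × 320) = 166.17 mm.
M_n = T(d − a/2) = 1826 kN × (805 − 83.085) mm = 1318.22 kN·m.

M_n ≈ 1320 kN·m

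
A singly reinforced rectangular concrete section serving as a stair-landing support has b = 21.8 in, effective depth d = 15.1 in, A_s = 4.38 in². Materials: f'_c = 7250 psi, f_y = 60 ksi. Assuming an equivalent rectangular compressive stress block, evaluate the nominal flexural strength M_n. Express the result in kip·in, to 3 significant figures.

M_n ≈ 3710 kip·in

T = A_s f_y = 4.38 × 60 = 262.8 kips.
a = T/(0.85 f'_c b) = 262.8/(0.85 × 7.25 × 21.8) = 1.956 in.
M_n = T(d − a/2) = 262.8 × (15.1 − 0.978) = 3711.3 kip·in.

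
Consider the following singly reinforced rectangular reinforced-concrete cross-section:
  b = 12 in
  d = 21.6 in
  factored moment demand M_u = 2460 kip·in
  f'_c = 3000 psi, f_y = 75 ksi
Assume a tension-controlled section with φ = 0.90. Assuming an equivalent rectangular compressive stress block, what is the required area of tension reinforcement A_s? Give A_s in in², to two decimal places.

A_s ≈ 1.89 in²

M_n = M_u/φ = 2460/0.90 = 2733.33 kip·in.
From M_n = 0.85 f'_c a b (d − a/2):
a = d − √(d² − 2M_n/(0.85 f'_c b)) = 21.6 − √(21.6² − 2 × 2733.33/(0.85 × 3 × 12)) = 4.632 in.
A_s = 0.85 f'_c a b / f_y = 0.85 × 3 × 4.632 × 12 / 75 = 1.890 in².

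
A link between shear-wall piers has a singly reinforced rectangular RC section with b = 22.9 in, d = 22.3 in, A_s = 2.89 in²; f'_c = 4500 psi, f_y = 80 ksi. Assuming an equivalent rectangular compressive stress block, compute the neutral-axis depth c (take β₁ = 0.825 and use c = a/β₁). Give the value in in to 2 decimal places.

c ≈ 3.20 in

T = A_s f_y = 2.89 × 80 = 231.2 kips.
a = T/(0.85 f'_c b) = 231.2/(0.85 × 4.5 × 22.9) = 2.6395 in.
With β₁ = 0.825, c = a/β₁ = 2.6395/0.825 = 3.20 in.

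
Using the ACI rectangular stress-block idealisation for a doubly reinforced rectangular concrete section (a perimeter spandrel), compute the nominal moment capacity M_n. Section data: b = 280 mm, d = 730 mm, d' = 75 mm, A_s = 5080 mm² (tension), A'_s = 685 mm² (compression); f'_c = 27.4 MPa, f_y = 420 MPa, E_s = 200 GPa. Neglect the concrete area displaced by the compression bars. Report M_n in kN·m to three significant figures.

M_n ≈ 1270 kN·m

Assume both tension and compression steel yield.
Net tension couple steel: A_s − A'_s = 4395 mm².
a = (A_s − A'_s) f_y / (0.85 f'_c b) = 1845900/(0.85 × 27.4 × 280) = 283.06 mm.
c = a/β₁ = 283.06/0.85 = 333.01 mm; ε'_s = 0.003(c − d')/c = 0.0023 ≥ f_y/E_s = 0.0021, so compression steel does yield.
M_n = (A_s − A'_s) f_y (d − a/2) + A'_s f_y (d − d') = [1845900 × (730 − 141.53) + 287700 × (730 − 75)] × 10⁻⁶ = 1086.26 + 188.44 = 1274.70 kN·m.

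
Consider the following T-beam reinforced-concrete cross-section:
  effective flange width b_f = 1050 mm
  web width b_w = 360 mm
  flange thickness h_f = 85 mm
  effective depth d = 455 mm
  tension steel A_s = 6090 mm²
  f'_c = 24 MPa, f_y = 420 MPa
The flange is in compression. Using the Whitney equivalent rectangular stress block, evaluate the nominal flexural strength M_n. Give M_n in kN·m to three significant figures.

Tension: T = A_s f_y = 6090 × 420 = 2557800 N.
Try a within the flange: a = T/(0.85 f'_c b_f) = 2557800/(0.85 × 24 × 1050) = 119.41 mm.
a = 119.41 > h_f = 85 mm: the block extends into the web. Split into flange-overhang and web parts.
C_f = 0.85 f'_c (b_f − b_w) h_f = 0.85 × 24 × (1050 − 360) × 85 = 1196460 N.
Remaining web compression depth: a_w = (T − C_f)/(0.85 f'_c b_w) = (2557800 − 1196460)/(0.85 × 24 × 360) = 185.37 mm.
M_n = C_f(d − h_f/2) + (T − C_f)(d − a_w/2) = 1196460 × (455 − 42.5) + 1361340 × (455 − 92.685) = 493.54 + 493.23 = 986.77 × 10⁶ N·mm.
M_n = 986.77 kN·m.

M_n ≈ 987 kN·m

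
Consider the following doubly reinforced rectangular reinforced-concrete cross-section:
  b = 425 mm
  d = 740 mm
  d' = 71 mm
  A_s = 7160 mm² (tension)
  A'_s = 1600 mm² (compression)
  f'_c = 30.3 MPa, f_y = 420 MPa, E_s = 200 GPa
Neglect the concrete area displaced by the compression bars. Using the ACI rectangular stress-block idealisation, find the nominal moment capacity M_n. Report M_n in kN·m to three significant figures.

M_n ≈ 1930 kN·m

Assume both tension and compression steel yield.
Net tension couple steel: A_s − A'_s = 5560 mm².
a = (A_s − A'_s) f_y / (0.85 f'_c b) = 2335200/(0.85 × 30.3 × 425) = 213.34 mm.
c = a/β₁ = 213.34/0.834 = 255.80 mm; ε'_s = 0.003(c − d')/c = 0.0022 ≥ f_y/E_s = 0.0021, so compression steel does yield.
M_n = (A_s − A'_s) f_y (d − a/2) + A'_s f_y (d − d') = [2335200 × (740 − 106.67) + 672000 × (740 − 71)] × 10⁻⁶ = 1478.95 + 449.57 = 1928.52 kN·m.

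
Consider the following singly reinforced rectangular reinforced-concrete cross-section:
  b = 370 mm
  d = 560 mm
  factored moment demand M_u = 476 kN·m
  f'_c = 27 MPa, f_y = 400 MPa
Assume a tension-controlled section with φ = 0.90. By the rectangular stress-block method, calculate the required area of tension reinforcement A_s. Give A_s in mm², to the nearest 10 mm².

A_s ≈ 2660 mm²

M_n = M_u/φ = 476/0.90 = 528.889 kN·m.
With M_n = 0.85 f'_c a b (d − a/2), solve the quadratic for a:
a = d − √(d² − 2M_n/(0.85 f'_c b)) = 560 − √(560² − 2 × 528.889×10⁶/(0.85 × 27 × 370)) = 125.22 mm.
A_s = 0.85 f'_c a b / f_y = 0.85 × 27 × 125.22 × 370 / 400 = 2658.3 mm².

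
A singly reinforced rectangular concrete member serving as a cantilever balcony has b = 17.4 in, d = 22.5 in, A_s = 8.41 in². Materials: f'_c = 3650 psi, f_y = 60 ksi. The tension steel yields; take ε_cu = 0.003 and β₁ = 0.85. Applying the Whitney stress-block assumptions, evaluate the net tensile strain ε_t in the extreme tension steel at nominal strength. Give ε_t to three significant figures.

ε_t ≈ 0.00314

a = A_s f_y/(0.85 f'_c b) = 9.347 in.
β₁ = 0.85, so c = a/β₁ = 9.347/0.85 = 10.996 in.
From the linear strain diagram with ε_cu = 0.003: ε_t = 0.003 (d − c)/c = 0.003 × (22.5 − 10.996)/10.996 = 0.00314.
ε_t < 0.004 — the section is over-reinforced for flexure under ACI limits.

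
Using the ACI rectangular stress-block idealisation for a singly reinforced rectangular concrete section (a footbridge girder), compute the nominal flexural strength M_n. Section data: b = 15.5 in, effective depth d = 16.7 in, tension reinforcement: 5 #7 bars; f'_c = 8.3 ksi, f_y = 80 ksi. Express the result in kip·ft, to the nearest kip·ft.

M_n ≈ 312 kip·ft

A_s = 5 × 0.6 = 3 in².
T = A_s f_y = 3 × 80 = 240 kips.
a = T/(0.85 f'_c b) = 240/(0.85 × 8.3 × 15.5) = 2.195 in.
M_n = T(d − a/2) = 240 × (16.7 − 1.0975) = 3744.6 kip·in = 3744.6/12 = 312.05 kip·ft.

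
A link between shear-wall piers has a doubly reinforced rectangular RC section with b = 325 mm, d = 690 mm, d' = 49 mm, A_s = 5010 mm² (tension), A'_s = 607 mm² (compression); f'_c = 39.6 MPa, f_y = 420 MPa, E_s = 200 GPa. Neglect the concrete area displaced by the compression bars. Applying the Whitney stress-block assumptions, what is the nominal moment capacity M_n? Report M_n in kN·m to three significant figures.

Assume both tension and compression steel yield.
Net tension couple steel: A_s − A'_s = 4403 mm².
a = (A_s − A'_s) f_y / (0.85 f'_c b) = 1849260/(0.85 × 39.6 × 325) = 169.04 mm.
c = a/β₁ = 169.04/0.767 = 220.39 mm; ε'_s = 0.003(c − d')/c = 0.0023 ≥ f_y/E_s = 0.0021, so compression steel does yield.
M_n = (A_s − A'_s) f_y (d − a/2) + A'_s f_y (d − d') = [1849260 × (690 − 84.52) + 254940 × (690 − 49)] × 10⁻⁶ = 1119.69 + 163.42 = 1283.11 kN·m.

M_n ≈ 1280 kN·m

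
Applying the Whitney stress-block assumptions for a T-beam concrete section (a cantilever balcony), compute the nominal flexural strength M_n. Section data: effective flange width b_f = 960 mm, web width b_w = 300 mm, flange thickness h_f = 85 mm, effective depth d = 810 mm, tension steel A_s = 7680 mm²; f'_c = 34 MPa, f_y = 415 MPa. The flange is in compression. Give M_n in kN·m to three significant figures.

Tension: T = A_s f_y = 7680 × 415 = 3187200 N.
Try a within the flange: a = T/(0.85 f'_c b_f) = 3187200/(0.85 × 34 × 960) = 114.88 mm.
a = 114.88 > h_f = 85 mm: the block extends into the web. Split into flange-overhang and web parts.
C_f = 0.85 f'_c (b_f − b_w) h_f = 0.85 × 34 × (960 − 300) × 85 = 1621290 N.
Remaining web compression depth: a_w = (T − C_f)/(0.85 f'_c b_w) = (3187200 − 1621290)/(0.85 × 34 × 300) = 180.61 mm.
M_n = C_f(d − h_f/2) + (T − C_f)(d − a_w/2) = 1621290 × (810 − 42.5) + 1565910 × (810 − 90.305) = 1244.34 + 1126.98 = 2371.32 × 10⁶ N·mm.
M_n = 2371.32 kN·m.

M_n ≈ 2370 kN·m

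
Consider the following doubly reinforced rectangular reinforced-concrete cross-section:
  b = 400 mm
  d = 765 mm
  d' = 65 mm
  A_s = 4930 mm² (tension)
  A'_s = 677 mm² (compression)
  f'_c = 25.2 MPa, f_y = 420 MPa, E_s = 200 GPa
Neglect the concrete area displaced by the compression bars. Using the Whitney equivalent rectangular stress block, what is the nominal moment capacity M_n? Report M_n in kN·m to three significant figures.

M_n ≈ 1380 kN·m

Assume both tension and compression steel yield.
Net tension couple steel: A_s − A'_s = 4253 mm².
a = (A_s − A'_s) f_y / (0.85 f'_c b) = 1786260/(0.85 × 25.2 × 400) = 208.48 mm.
c = a/β₁ = 208.48/0.85 = 245.27 mm; ε'_s = 0.003(c − d')/c = 0.0022 ≥ f_y/E_s = 0.0021, so compression steel does yield.
M_n = (A_s − A'_s) f_y (d − a/2) + A'_s f_y (d − d') = [1786260 × (765 − 104.24) + 284340 × (765 − 65)] × 10⁻⁶ = 1180.29 + 199.04 = 1379.33 kN·m.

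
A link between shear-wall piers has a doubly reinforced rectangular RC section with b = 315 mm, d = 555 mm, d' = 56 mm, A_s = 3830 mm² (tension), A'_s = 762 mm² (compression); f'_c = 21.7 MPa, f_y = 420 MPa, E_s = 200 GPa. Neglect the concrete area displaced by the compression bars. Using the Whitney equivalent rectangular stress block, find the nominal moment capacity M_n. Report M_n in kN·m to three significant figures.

Assume both tension and compression steel yield.
Net tension couple steel: A_s − A'_s = 3068 mm².
a = (A_s − A'_s) f_y / (0.85 f'_c b) = 1288560/(0.85 × 21.7 × 315) = 221.78 mm.
c = a/β₁ = 221.78/0.85 = 260.92 mm; ε'_s = 0.003(c − d')/c = 0.0024 ≥ f_y/E_s = 0.0021, so compression steel does yield.
M_n = (A_s − A'_s) f_y (d − a/2) + A'_s f_y (d − d') = [1288560 × (555 − 110.89) + 320040 × (555 − 56)] × 10⁻⁶ = 572.26 + 159.70 = 731.96 kN·m.

M_n ≈ 732 kN·m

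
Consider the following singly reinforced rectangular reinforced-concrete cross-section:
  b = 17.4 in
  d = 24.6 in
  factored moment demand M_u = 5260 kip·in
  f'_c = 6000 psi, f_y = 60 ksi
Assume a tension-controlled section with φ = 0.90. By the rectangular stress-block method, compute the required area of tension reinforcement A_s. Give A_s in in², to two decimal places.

M_n = M_u/φ = 5260/0.90 = 5844.44 kip·in.
From M_n = 0.85 f'_c a b (d − a/2):
a = d − √(d² − 2M_n/(0.85 f'_c b)) = 24.6 − √(24.6² − 2 × 5844.44/(0.85 × 6 × 17.4)) = 2.841 in.
A_s = 0.85 f'_c a b / f_y = 0.85 × 6 × 2.841 × 17.4 / 60 = 4.202 in².

A_s ≈ 4.20 in²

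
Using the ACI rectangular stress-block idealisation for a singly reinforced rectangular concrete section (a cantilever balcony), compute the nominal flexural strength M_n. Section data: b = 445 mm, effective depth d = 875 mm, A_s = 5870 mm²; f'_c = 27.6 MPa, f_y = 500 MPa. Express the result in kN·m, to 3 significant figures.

T = A_s f_y = 5870 × 500 = 2935000 N = 2935 kN.
From C = T: a = T/(0.85 f'_c b) = 2935000/(0.85 × 27.6 × 445) = 281.14 mm.
M_n = T(d − a/2) = 2935 kN × (875 − 140.57) mm = 2155.55 kN·m.

M_n ≈ 2160 kN·m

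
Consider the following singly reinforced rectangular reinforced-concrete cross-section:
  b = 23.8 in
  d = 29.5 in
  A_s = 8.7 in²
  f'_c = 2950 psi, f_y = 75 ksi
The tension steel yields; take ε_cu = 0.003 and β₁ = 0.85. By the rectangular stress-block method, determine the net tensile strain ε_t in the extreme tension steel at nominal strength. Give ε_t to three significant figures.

a = A_s f_y/(0.85 f'_c b) = 10.934 in.
β₁ = 0.85, so c = a/β₁ = 10.934/0.85 = 12.864 in.
From the linear strain diagram with ε_cu = 0.003: ε_t = 0.003 (d − c)/c = 0.003 × (29.5 − 12.864)/12.864 = 0.00388.
ε_t < 0.004 — the section is over-reinforced for flexure under ACI limits.

ε_t ≈ 0.00388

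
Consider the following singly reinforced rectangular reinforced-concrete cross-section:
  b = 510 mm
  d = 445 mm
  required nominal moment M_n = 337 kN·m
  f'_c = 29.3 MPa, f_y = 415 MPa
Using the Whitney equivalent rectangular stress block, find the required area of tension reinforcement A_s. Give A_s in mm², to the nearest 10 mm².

A_s ≈ 1970 mm²

With M_n = 0.85 f'_c a b (d − a/2), solve the quadratic for a:
a = d − √(d² − 2M_n/(0.85 f'_c b)) = 445 − √(445² − 2 × 337×10⁶/(0.85 × 29.3 × 510)) = 64.26 mm.
A_s = 0.85 f'_c a b / f_y = 0.85 × 29.3 × 64.26 × 510 / 415 = 1966.8 mm².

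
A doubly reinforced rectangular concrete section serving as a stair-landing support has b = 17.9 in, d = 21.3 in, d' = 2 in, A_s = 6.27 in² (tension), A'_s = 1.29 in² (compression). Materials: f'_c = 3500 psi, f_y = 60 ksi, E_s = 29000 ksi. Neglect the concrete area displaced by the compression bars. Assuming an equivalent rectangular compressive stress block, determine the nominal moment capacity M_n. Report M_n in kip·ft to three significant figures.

Assume both steels yield.
a = (A_s − A'_s) f_y/(0.85 f'_c b) = (6.27 − 1.29) × 60/(0.85 × 3.5 × 17.9) = 5.611 in.
c = a/β₁ = 5.611/0.85 = 6.601 in; ε'_s = 0.003(c − d')/c = 0.0021 ≥ ε_y = 0.0021, so the compression steel yields.
M_n = (A_s − A'_s) f_y (d − a/2) + A'_s f_y (d − d') = 298.8 × (21.3 − 2.8055) + 77.4 × (21.3 − 2) = 5526.2 + 1493.8 = 7020.0 kip·in = 7020.0/12 = 585.00 kip·ft.

M_n ≈ 585 kip·ft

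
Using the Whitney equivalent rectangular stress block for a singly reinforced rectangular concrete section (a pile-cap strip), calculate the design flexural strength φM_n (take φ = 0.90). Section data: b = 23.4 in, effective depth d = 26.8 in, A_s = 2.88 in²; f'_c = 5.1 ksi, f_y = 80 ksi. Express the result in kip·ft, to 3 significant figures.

φM_n ≈ 443 kip·ft

T = A_s f_y = 2.88 × 80 = 230.4 kips.
a = T/(0.85 f'_c b) = 230.4/(0.85 × 5.1 × 23.4) = 2.271 in.
M_n = T(d − a/2) = 230.4 × (26.8 − 1.1355) = 5913.1 kip·in = 5913.1/12 = 492.76 kip·ft.
φM_n = 0.90 × 492.76 = 443.48 kip·ft.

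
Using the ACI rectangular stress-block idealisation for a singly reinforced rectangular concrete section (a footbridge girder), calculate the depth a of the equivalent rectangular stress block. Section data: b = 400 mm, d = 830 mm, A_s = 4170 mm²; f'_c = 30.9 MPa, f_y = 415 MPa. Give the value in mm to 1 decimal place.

T = A_s f_y = 4170 × 415 = 1730550 N = 1730.55 kN.
Setting C = 0.85 f'_c a b equal to T: a = 1730550/(0.85 × 30.9 × 400) = 164.7 mm.

a ≈ 164.7 mm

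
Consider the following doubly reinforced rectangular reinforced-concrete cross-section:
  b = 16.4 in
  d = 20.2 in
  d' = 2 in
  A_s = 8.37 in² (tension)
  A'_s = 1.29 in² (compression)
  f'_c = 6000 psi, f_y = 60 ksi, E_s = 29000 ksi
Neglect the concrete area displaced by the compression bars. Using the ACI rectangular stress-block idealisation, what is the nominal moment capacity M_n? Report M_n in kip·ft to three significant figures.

Assume both steels yield.
a = (A_s − A'_s) f_y/(0.85 f'_c b) = (8.37 − 1.29) × 60/(0.85 × 6 × 16.4) = 5.079 in.
c = a/β₁ = 5.079/0.75 = 6.772 in; ε'_s = 0.003(c − d')/c = 0.0021 ≥ ε_y = 0.0021, so the compression steel yields.
M_n = (A_s − A'_s) f_y (d − a/2) + A'_s f_y (d − d') = 424.8 × (20.2 − 2.5395) + 77.4 × (20.2 − 2) = 7502.2 + 1408.7 = 8910.9 kip·in = 8910.9/12 = 742.58 kip·ft.

M_n ≈ 743 kip·ft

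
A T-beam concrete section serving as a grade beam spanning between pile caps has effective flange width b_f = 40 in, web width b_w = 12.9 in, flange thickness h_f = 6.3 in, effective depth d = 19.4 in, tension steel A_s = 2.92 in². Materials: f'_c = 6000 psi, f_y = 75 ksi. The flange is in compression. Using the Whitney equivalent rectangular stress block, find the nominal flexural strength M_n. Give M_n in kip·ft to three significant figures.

M_n ≈ 344 kip·ft

Tension: T = A_s f_y = 2.92 × 75 = 219 kips.
Try a within the flange: a = T/(0.85 f'_c b_f) = 219/(0.85 × 6 × 40) = 1.074 in.
Since a = 1.074 ≤ h_f = 6.3 in, the stress block lies entirely in the flange; analyse as a rectangular beam of width b_f.
M_n = T(d − a/2) = 219 × (19.4 − 0.537) = 4131.0 kip·in.
M_n = 4131.0/12 = 344.25 kip·ft.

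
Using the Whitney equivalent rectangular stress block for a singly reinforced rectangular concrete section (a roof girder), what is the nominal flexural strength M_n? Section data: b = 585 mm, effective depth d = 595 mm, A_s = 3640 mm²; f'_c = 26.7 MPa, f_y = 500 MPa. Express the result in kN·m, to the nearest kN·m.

M_n ≈ 958 kN·m

T = A_s f_y = 3640 × 500 = 1820000 N = 1820 kN.
From C = T: a = T/(0.85 f'_c b) = 1820000/(0.85 × 26.7 × 585) = 137.08 mm.
M_n = T(d − a/2) = 1820 kN × (595 − 68.54) mm = 958.16 kN·m.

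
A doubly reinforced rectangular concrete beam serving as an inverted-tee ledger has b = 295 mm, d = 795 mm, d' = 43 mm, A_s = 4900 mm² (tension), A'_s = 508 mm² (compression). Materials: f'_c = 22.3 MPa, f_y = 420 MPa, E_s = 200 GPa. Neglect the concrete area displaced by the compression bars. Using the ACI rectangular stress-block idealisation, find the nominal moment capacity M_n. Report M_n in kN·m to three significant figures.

M_n ≈ 1320 kN·m

Assume both tension and compression steel yield.
Net tension couple steel: A_s − A'_s = 4392 mm².
a = (A_s − A'_s) f_y / (0.85 f'_c b) = 1844640/(0.85 × 22.3 × 295) = 329.89 mm.
c = a/β₁ = 329.89/0.85 = 388.11 mm; ε'_s = 0.003(c − d')/c = 0.0027 ≥ f_y/E_s = 0.0021, so compression steel does yield.
M_n = (A_s − A'_s) f_y (d − a/2) + A'_s f_y (d − d') = [1844640 × (795 − 164.945) + 213360 × (795 − 43)] × 10⁻⁶ = 1162.22 + 160.45 = 1322.67 kN·m.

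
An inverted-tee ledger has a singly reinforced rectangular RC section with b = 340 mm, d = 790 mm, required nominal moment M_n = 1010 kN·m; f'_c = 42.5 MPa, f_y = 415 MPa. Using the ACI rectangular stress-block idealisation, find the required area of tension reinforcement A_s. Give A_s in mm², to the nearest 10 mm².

With M_n = 0.85 f'_c a b (d − a/2), solve the quadratic for a:
a = d − √(d² − 2M_n/(0.85 f'_c b)) = 790 − √(790² − 2 × 1010×10⁶/(0.85 × 42.5 × 340)) = 112.03 mm.
A_s = 0.85 f'_c a b / f_y = 0.85 × 42.5 × 112.03 × 340 / 415 = 3315.7 mm².

A_s ≈ 3320 mm²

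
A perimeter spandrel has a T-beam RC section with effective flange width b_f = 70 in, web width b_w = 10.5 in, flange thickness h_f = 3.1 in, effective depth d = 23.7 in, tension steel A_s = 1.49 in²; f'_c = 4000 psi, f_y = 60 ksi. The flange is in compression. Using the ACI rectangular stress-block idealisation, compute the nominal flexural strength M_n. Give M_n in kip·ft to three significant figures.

M_n ≈ 175 kip·ft

Tension: T = A_s f_y = 1.49 × 60 = 89.4 kips.
Try a within the flange: a = T/(0.85 f'_c b_f) = 89.4/(0.85 × 4 × 70) = 0.376 in.
Since a = 0.376 ≤ h_f = 3.1 in, the stress block lies entirely in the flange; analyse as a rectangular beam of width b_f.
M_n = T(d − a/2) = 89.4 × (23.7 − 0.188) = 2102.0 kip·in.
M_n = 2102.0/12 = 175.17 kip·ft.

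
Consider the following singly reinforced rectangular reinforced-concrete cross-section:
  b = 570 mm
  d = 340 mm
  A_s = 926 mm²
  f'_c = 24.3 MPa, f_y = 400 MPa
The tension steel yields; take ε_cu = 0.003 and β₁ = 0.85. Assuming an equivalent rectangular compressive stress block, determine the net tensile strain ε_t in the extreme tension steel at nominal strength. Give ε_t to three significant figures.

ε_t ≈ 0.0246

a = A_s f_y/(0.85 f'_c b) = 31.46 mm.
β₁ = 0.85, so c = a/β₁ = 31.46/0.85 = 37.01 mm.
From the linear strain diagram with ε_cu = 0.003: ε_t = 0.003 (d − c)/c = 0.003 × (340 − 37.01)/37.01 = 0.0246.
Since ε_t ≥ 0.005, the section is tension-controlled.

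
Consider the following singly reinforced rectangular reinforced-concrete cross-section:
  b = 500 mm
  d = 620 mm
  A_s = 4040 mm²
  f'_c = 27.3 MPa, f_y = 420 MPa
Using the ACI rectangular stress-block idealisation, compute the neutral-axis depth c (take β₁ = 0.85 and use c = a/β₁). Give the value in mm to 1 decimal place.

c ≈ 172.1 mm

T = A_s f_y = 4040 × 420 = 1696800 N = 1696.8 kN.
Setting C = 0.85 f'_c a b equal to T: a = 1696800/(0.85 × 27.3 × 500) = 146.244 mm.
With β₁ = 0.85, c = a/β₁ = 146.244/0.85 = 172.1 mm.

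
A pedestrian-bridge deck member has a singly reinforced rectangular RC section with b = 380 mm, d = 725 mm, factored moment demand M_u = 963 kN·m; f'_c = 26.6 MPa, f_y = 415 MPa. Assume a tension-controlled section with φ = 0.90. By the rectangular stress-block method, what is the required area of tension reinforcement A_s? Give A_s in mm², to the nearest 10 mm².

M_n = M_u/φ = 963/0.90 = 1070 kN·m.
With M_n = 0.85 f'_c a b (d − a/2), solve the quadratic for a:
a = d − √(d² − 2M_n/(0.85 f'_c b)) = 725 − √(725² − 2 × 1070×10⁶/(0.85 × 26.6 × 380)) = 199.12 mm.
A_s = 0.85 f'_c a b / f_y = 0.85 × 26.6 × 199.12 × 380 / 415 = 4122.4 mm².

A_s ≈ 4120 mm²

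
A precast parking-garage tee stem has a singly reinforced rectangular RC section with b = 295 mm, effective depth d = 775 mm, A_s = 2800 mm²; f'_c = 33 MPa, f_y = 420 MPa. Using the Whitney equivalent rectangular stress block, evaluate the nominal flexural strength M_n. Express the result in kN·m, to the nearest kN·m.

M_n ≈ 828 kN·m

T = A_s f_y = 2800 × 420 = 1176000 N = 1176 kN.
From C = T: a = T/(0.85 f'_c b) = 1176000/(0.85 × 33 × 295) = 142.12 mm.
M_n = T(d − a/2) = 1176 kN × (775 − 71.06) mm = 827.83 kN·m.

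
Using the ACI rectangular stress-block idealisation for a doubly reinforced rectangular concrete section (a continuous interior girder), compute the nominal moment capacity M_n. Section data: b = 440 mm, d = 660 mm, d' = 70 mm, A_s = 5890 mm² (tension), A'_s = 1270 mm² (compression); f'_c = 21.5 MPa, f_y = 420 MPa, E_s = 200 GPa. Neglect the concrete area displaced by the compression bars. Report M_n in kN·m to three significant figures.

M_n ≈ 1360 kN·m

Assume both tension and compression steel yield.
Net tension couple steel: A_s − A'_s = 4620 mm².
a = (A_s − A'_s) f_y / (0.85 f'_c b) = 1940400/(0.85 × 21.5 × 440) = 241.31 mm.
c = a/β₁ = 241.31/0.85 = 283.89 mm; ε'_s = 0.003(c − d')/c = 0.0023 ≥ f_y/E_s = 0.0021, so compression steel does yield.
M_n = (A_s − A'_s) f_y (d − a/2) + A'_s f_y (d − d') = [1940400 × (660 − 120.655) + 533400 × (660 − 70)] × 10⁻⁶ = 1046.55 + 314.71 = 1361.26 kN·m.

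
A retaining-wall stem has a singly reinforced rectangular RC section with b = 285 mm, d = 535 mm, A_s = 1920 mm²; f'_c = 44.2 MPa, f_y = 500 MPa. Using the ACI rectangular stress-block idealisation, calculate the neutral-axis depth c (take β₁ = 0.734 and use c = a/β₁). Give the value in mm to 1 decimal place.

c ≈ 122.1 mm

T = A_s f_y = 1920 × 500 = 960000 N = 960 kN.
Setting C = 0.85 f'_c a b equal to T: a = 960000/(0.85 × 44.2 × 285) = 89.657 mm.
With β₁ = 0.734, c = a/β₁ = 89.657/0.734 = 122.1 mm.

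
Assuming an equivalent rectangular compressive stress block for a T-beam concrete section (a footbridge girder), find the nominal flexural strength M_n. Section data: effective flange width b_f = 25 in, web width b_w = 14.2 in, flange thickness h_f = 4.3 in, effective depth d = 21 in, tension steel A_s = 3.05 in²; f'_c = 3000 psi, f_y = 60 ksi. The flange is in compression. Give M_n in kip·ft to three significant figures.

Tension: T = A_s f_y = 3.05 × 60 = 183 kips.
Try a within the flange: a = T/(0.85 f'_c b_f) = 183/(0.85 × 3 × 25) = 2.871 in.
Since a = 2.871 ≤ h_f = 4.3 in, the stress block lies entirely in the flange; analyse as a rectangular beam of width b_f.
M_n = T(d − a/2) = 183 × (21 − 1.4355) = 3580.3 kip·in.
M_n = 3580.3/12 = 298.36 kip·ft.

M_n ≈ 298 kip·ft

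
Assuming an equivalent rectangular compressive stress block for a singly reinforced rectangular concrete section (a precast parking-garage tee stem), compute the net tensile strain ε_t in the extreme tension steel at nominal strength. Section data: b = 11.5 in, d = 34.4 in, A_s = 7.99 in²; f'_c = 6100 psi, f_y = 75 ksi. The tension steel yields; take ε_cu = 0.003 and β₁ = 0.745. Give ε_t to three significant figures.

ε_t ≈ 0.00465

a = A_s f_y/(0.85 f'_c b) = 10.050 in.
β₁ = 0.745, so c = a/β₁ = 10.050/0.745 = 13.490 in.
From the linear strain diagram with ε_cu = 0.003: ε_t = 0.003 (d − c)/c = 0.003 × (34.4 − 13.490)/13.490 = 0.00465.
ε_t is between 0.004 and 0.005 — transition zone.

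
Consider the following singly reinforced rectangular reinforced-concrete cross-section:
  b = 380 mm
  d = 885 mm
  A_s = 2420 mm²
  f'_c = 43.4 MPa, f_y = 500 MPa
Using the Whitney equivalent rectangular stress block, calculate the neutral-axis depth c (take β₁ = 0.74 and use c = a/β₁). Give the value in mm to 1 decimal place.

c ≈ 116.6 mm

T = A_s f_y = 2420 × 500 = 1210000 N = 1210 kN.
Setting C = 0.85 f'_c a b equal to T: a = 1210000/(0.85 × 43.4 × 380) = 86.316 mm.
With β₁ = 0.74, c = a/β₁ = 86.316/0.74 = 116.6 mm.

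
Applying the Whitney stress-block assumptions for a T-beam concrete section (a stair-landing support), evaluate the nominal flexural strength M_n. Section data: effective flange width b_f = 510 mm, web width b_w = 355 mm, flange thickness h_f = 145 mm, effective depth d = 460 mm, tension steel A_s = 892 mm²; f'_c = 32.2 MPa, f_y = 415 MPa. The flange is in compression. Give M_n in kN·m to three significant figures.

Tension: T = A_s f_y = 892 × 415 = 370180 N.
Try a within the flange: a = T/(0.85 f'_c b_f) = 370180/(0.85 × 32.2 × 510) = 26.52 mm.
Since a = 26.52 ≤ h_f = 145 mm, the stress block lies entirely in the flange; analyse as a rectangular beam of width b_f.
M_n = T(d − a/2) = 370180 × (460 − 13.26) = 165.37 × 10⁶ N·mm.
M_n = 165.37 kN·m.

M_n ≈ 165 kN·m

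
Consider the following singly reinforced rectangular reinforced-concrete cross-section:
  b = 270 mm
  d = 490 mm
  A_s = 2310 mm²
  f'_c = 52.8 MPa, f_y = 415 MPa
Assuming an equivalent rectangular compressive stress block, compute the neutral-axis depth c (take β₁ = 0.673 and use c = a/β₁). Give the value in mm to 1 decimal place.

T = A_s f_y = 2310 × 415 = 958650 N = 958.65 kN.
Setting C = 0.85 f'_c a b equal to T: a = 958650/(0.85 × 52.8 × 270) = 79.112 mm.
With β₁ = 0.673, c = a/β₁ = 79.112/0.673 = 117.6 mm.

c ≈ 117.6 mm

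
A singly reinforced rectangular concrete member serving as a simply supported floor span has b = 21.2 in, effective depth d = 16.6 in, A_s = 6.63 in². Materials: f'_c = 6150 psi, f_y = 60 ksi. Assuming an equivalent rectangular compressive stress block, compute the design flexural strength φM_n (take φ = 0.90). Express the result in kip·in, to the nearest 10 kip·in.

φM_n ≈ 5300 kip·in

T = A_s f_y = 6.63 × 60 = 397.8 kips.
a = T/(0.85 f'_c b) = 397.8/(0.85 × 6.15 × 21.2) = 3.590 in.
M_n = T(d − a/2) = 397.8 × (16.6 − 1.795) = 5889.4 kip·in.
φM_n = 0.90 × 5889.4 = 5300.5 kip·in.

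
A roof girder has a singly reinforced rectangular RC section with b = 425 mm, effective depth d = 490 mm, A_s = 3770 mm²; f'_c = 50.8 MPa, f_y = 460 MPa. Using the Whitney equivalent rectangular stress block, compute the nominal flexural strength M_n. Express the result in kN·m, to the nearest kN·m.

M_n ≈ 768 kN·m

T = A_s f_y = 3770 × 460 = 1734200 N = 1734.2 kN.
From C = T: a = T/(0.85 f'_c b) = 1734200/(0.85 × 50.8 × 425) = 94.50 mm.
M_n = T(d − a/2) = 1734.2 kN × (490 − 47.25) mm = 767.82 kN·m.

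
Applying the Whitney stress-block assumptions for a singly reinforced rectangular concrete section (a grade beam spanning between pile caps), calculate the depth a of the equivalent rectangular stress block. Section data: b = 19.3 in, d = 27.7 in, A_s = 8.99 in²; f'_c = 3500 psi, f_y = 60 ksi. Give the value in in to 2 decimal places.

T = A_s f_y = 8.99 × 60 = 539.4 kips.
a = T/(0.85 f'_c b) = 539.4/(0.85 × 3.5 × 19.3) = 9.39 in.

a ≈ 9.39 in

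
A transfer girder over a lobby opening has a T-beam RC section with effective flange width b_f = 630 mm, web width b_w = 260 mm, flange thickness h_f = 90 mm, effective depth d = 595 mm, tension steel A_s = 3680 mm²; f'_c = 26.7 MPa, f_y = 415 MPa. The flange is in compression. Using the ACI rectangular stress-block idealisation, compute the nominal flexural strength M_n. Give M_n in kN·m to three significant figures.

M_n ≈ 824 kN·m

Tension: T = A_s f_y = 3680 × 415 = 1527200 N.
Try a within the flange: a = T/(0.85 f'_c b_f) = 1527200/(0.85 × 26.7 × 630) = 106.81 mm.
a = 106.81 > h_f = 90 mm: the block extends into the web. Split into flange-overhang and web parts.
C_f = 0.85 f'_c (b_f − b_w) h_f = 0.85 × 26.7 × (630 − 260) × 90 = 755744 N.
Remaining web compression depth: a_w = (T − C_f)/(0.85 f'_c b_w) = (1527200 − 755744)/(0.85 × 26.7 × 260) = 130.74 mm.
M_n = C_f(d − h_f/2) + (T − C_f)(d − a_w/2) = 755744 × (595 − 45) + 771456 × (595 − 65.37) = 415.66 + 408.59 = 824.25 × 10⁶ N·mm.
M_n = 824.25 kN·m.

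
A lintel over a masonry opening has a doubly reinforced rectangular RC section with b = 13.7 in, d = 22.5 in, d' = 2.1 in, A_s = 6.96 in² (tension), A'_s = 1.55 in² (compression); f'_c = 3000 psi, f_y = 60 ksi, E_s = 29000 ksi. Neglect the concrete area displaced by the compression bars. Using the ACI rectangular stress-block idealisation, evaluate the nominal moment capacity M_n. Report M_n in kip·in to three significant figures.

M_n ≈ 7690 kip·in

Assume both steels yield.
a = (A_s − A'_s) f_y/(0.85 f'_c b) = (6.96 − 1.55) × 60/(0.85 × 3 × 13.7) = 9.292 in.
c = a/β₁ = 9.292/0.85 = 10.932 in; ε'_s = 0.003(c − d')/c = 0.0024 ≥ ε_y = 0.0021, so the compression steel yields.
M_n = (A_s − A'_s) f_y (d − a/2) + A'_s f_y (d − d') = 324.6 × (22.5 − 4.646) + 93 × (22.5 − 2.1) = 5795.4 + 1897.2 = 7692.6 kip·in.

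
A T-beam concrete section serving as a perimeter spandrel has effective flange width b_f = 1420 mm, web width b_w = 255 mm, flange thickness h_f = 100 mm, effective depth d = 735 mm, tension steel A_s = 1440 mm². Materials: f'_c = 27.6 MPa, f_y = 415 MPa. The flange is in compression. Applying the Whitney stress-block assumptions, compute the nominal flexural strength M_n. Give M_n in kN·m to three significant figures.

Tension: T = A_s f_y = 1440 × 415 = 597600 N.
Try a within the flange: a = T/(0.85 f'_c b_f) = 597600/(0.85 × 27.6 × 1420) = 17.94 mm.
Since a = 17.94 ≤ h_f = 100 mm, the stress block lies entirely in the flange; analyse as a rectangular beam of width b_f.
M_n = T(d − a/2) = 597600 × (735 − 8.97) = 433.88 × 10⁶ N·mm.
M_n = 433.88 kN·m.

M_n ≈ 434 kN·m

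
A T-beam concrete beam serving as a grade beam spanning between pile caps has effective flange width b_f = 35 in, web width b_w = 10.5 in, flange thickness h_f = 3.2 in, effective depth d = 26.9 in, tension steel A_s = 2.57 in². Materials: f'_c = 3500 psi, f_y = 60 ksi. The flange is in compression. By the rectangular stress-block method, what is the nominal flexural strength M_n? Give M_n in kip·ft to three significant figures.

Tension: T = A_s f_y = 2.57 × 60 = 154.2 kips.
Try a within the flange: a = T/(0.85 f'_c b_f) = 154.2/(0.85 × 3.5 × 35) = 1.481 in.
Since a = 1.481 ≤ h_f = 3.2 in, the stress block lies entirely in the flange; analyse as a rectangular beam of width b_f.
M_n = T(d − a/2) = 154.2 × (26.9 − 0.7405) = 4033.8 kip·in.
M_n = 4033.8/12 = 336.15 kip·ft.

M_n ≈ 336 kip·ft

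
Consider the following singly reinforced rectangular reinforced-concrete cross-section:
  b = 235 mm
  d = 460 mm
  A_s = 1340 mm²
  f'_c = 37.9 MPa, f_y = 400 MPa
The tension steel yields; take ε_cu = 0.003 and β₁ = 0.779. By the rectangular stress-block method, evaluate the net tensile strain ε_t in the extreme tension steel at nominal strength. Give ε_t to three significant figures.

a = A_s f_y/(0.85 f'_c b) = 70.80 mm.
β₁ = 0.779, so c = a/β₁ = 70.80/0.779 = 90.89 mm.
From the linear strain diagram with ε_cu = 0.003: ε_t = 0.003 (d − c)/c = 0.003 × (460 − 90.89)/90.89 = 0.0122.
Since ε_t ≥ 0.005, the section is tension-controlled.

ε_t ≈ 0.0122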